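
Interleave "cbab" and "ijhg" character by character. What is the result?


Interleaving "cbab" and "ijhg":
  Position 0: 'c' from first, 'i' from second => "ci"
  Position 1: 'b' from first, 'j' from second => "bj"
  Position 2: 'a' from first, 'h' from second => "ah"
  Position 3: 'b' from first, 'g' from second => "bg"
Result: cibjahbg

cibjahbg


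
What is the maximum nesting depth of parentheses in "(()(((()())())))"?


Input: "(()(((()())())))"
Tracking depth:
  Position 0 '(': depth becomes 1
  Position 1 '(': depth becomes 2
  Position 2 ')': depth becomes 1
  Position 3 '(': depth becomes 2
  Position 4 '(': depth becomes 3
  Position 5 '(': depth becomes 4
  Position 6 '(': depth becomes 5
  Position 7 ')': depth becomes 4
  Position 8 '(': depth becomes 5
  Position 9 ')': depth becomes 4
  Position 10 ')': depth becomes 3
  Position 11 '(': depth becomes 4
  Position 12 ')': depth becomes 3
  Position 13 ')': depth becomes 2
  Position 14 ')': depth becomes 1
  Position 15 ')': depth becomes 0
Maximum depth reached: 5

5


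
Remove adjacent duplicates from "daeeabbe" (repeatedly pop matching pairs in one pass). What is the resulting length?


Input: daeeabbe
Stack-based adjacent duplicate removal:
  Read 'd': push. Stack: d
  Read 'a': push. Stack: da
  Read 'e': push. Stack: dae
  Read 'e': matches stack top 'e' => pop. Stack: da
  Read 'a': matches stack top 'a' => pop. Stack: d
  Read 'b': push. Stack: db
  Read 'b': matches stack top 'b' => pop. Stack: d
  Read 'e': push. Stack: de
Final stack: "de" (length 2)

2


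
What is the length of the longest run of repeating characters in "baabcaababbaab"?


Input: "baabcaababbaab"
Scanning for longest run:
  Position 1 ('a'): new char, reset run to 1
  Position 2 ('a'): continues run of 'a', length=2
  Position 3 ('b'): new char, reset run to 1
  Position 4 ('c'): new char, reset run to 1
  Position 5 ('a'): new char, reset run to 1
  Position 6 ('a'): continues run of 'a', length=2
  Position 7 ('b'): new char, reset run to 1
  Position 8 ('a'): new char, reset run to 1
  Position 9 ('b'): new char, reset run to 1
  Position 10 ('b'): continues run of 'b', length=2
  Position 11 ('a'): new char, reset run to 1
  Position 12 ('a'): continues run of 'a', length=2
  Position 13 ('b'): new char, reset run to 1
Longest run: 'a' with length 2

2


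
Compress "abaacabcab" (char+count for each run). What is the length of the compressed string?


Input: abaacabcab
Runs:
  'a' x 1 => "a1"
  'b' x 1 => "b1"
  'a' x 2 => "a2"
  'c' x 1 => "c1"
  'a' x 1 => "a1"
  'b' x 1 => "b1"
  'c' x 1 => "c1"
  'a' x 1 => "a1"
  'b' x 1 => "b1"
Compressed: "a1b1a2c1a1b1c1a1b1"
Compressed length: 18

18


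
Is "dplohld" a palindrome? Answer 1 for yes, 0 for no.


Input: dplohld
Reversed: dlholpd
  Compare pos 0 ('d') with pos 6 ('d'): match
  Compare pos 1 ('p') with pos 5 ('l'): MISMATCH
  Compare pos 2 ('l') with pos 4 ('h'): MISMATCH
Result: not a palindrome

0


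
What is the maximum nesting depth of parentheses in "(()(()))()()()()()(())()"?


Input: "(()(()))()()()()()(())()"
Tracking depth:
  Position 0 '(': depth becomes 1
  Position 1 '(': depth becomes 2
  Position 2 ')': depth becomes 1
  Position 3 '(': depth becomes 2
  Position 4 '(': depth becomes 3
  Position 5 ')': depth becomes 2
  Position 6 ')': depth becomes 1
  Position 7 ')': depth becomes 0
  Position 8 '(': depth becomes 1
  Position 9 ')': depth becomes 0
  Position 10 '(': depth becomes 1
  Position 11 ')': depth becomes 0
  Position 12 '(': depth becomes 1
  Position 13 ')': depth becomes 0
  Position 14 '(': depth becomes 1
  Position 15 ')': depth becomes 0
  Position 16 '(': depth becomes 1
  Position 17 ')': depth becomes 0
  Position 18 '(': depth becomes 1
  Position 19 '(': depth becomes 2
  Position 20 ')': depth becomes 1
  Position 21 ')': depth becomes 0
  Position 22 '(': depth becomes 1
  Position 23 ')': depth becomes 0
Maximum depth reached: 3

3


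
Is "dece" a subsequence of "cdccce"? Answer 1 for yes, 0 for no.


Check if "dece" is a subsequence of "cdccce"
Greedy scan:
  Position 0 ('c'): no match needed
  Position 1 ('d'): matches sub[0] = 'd'
  Position 2 ('c'): no match needed
  Position 3 ('c'): no match needed
  Position 4 ('c'): no match needed
  Position 5 ('e'): matches sub[1] = 'e'
Only matched 2/4 characters => not a subsequence

0


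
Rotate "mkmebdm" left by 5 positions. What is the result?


Input: "mkmebdm", rotate left by 5
First 5 characters: "mkmeb"
Remaining characters: "dm"
Concatenate remaining + first: "dm" + "mkmeb" = "dmmkmeb"

dmmkmeb


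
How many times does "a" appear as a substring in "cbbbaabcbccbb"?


Searching for "a" in "cbbbaabcbccbb"
Scanning each position:
  Position 0: "c" => no
  Position 1: "b" => no
  Position 2: "b" => no
  Position 3: "b" => no
  Position 4: "a" => MATCH
  Position 5: "a" => MATCH
  Position 6: "b" => no
  Position 7: "c" => no
  Position 8: "b" => no
  Position 9: "c" => no
  Position 10: "c" => no
  Position 11: "b" => no
  Position 12: "b" => no
Total occurrences: 2

2


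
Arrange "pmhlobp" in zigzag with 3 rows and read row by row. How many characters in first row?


Zigzag "pmhlobp" into 3 rows:
Placing characters:
  'p' => row 0
  'm' => row 1
  'h' => row 2
  'l' => row 1
  'o' => row 0
  'b' => row 1
  'p' => row 2
Rows:
  Row 0: "po"
  Row 1: "mlb"
  Row 2: "hp"
First row length: 2

2


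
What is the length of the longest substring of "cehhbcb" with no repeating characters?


Input: "cehhbcb"
Sliding window (track last position of each char):
  Position 0 ('c'): window [0,0] length 1 -- new best
  Position 1 ('e'): window [0,1] length 2 -- new best
  Position 2 ('h'): window [0,2] length 3 -- new best
  Position 3 ('h'): repeat (last at 2), move window start to 3
  Position 3 ('h'): window [3,3] length 1
  Position 4 ('b'): window [3,4] length 2
  Position 5 ('c'): window [3,5] length 3
  Position 6 ('b'): repeat (last at 4), move window start to 5
  Position 6 ('b'): window [5,6] length 2
Longest substring with no repeats: "ceh" with length 3

3


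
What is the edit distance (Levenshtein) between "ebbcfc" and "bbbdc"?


Computing edit distance: "ebbcfc" -> "bbbdc"
DP table:
           b    b    b    d    c
      0    1    2    3    4    5
  e   1    1    2    3    4    5
  b   2    1    1    2    3    4
  b   3    2    1    1    2    3
  c   4    3    2    2    2    2
  f   5    4    3    3    3    3
  c   6    5    4    4    4    3
Edit distance = dp[6][5] = 3

3


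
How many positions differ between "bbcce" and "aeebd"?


Comparing "bbcce" and "aeebd" position by position:
  Position 0: 'b' vs 'a' => DIFFER
  Position 1: 'b' vs 'e' => DIFFER
  Position 2: 'c' vs 'e' => DIFFER
  Position 3: 'c' vs 'b' => DIFFER
  Position 4: 'e' vs 'd' => DIFFER
Positions that differ: 5

5


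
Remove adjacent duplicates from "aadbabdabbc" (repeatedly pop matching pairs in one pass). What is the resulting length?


Input: aadbabdabbc
Stack-based adjacent duplicate removal:
  Read 'a': push. Stack: a
  Read 'a': matches stack top 'a' => pop. Stack: (empty)
  Read 'd': push. Stack: d
  Read 'b': push. Stack: db
  Read 'a': push. Stack: dba
  Read 'b': push. Stack: dbab
  Read 'd': push. Stack: dbabd
  Read 'a': push. Stack: dbabda
  Read 'b': push. Stack: dbabdab
  Read 'b': matches stack top 'b' => pop. Stack: dbabda
  Read 'c': push. Stack: dbabdac
Final stack: "dbabdac" (length 7)

7


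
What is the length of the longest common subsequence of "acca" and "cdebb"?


LCS of "acca" and "cdebb"
DP table:
           c    d    e    b    b
      0    0    0    0    0    0
  a   0    0    0    0    0    0
  c   0    1    1    1    1    1
  c   0    1    1    1    1    1
  a   0    1    1    1    1    1
LCS length = dp[4][5] = 1

1


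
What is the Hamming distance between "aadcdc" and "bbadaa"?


Comparing "aadcdc" and "bbadaa" position by position:
  Position 0: 'a' vs 'b' => differ
  Position 1: 'a' vs 'b' => differ
  Position 2: 'd' vs 'a' => differ
  Position 3: 'c' vs 'd' => differ
  Position 4: 'd' vs 'a' => differ
  Position 5: 'c' vs 'a' => differ
Total differences (Hamming distance): 6

6


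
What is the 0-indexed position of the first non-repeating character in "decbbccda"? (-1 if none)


Input: decbbccda
Character frequencies:
  'a': 1
  'b': 2
  'c': 3
  'd': 2
  'e': 1
Scanning left to right for freq == 1:
  Position 0 ('d'): freq=2, skip
  Position 1 ('e'): unique! => answer = 1

1


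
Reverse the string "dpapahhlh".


Input: dpapahhlh
Reading characters right to left:
  Position 8: 'h'
  Position 7: 'l'
  Position 6: 'h'
  Position 5: 'h'
  Position 4: 'a'
  Position 3: 'p'
  Position 2: 'a'
  Position 1: 'p'
  Position 0: 'd'
Reversed: hlhhapapd

hlhhapapd


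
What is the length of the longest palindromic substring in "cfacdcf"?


Input: "cfacdcf"
Checking substrings for palindromes:
  [3:6] "cdc" (len 3) => palindrome
Longest palindromic substring: "cdc" with length 3

3


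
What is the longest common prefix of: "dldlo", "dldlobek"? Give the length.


Words: dldlo, dldlobek
  Position 0: all 'd' => match
  Position 1: all 'l' => match
  Position 2: all 'd' => match
  Position 3: all 'l' => match
  Position 4: all 'o' => match
LCP = "dldlo" (length 5)

5


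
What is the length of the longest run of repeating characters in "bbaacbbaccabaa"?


Input: "bbaacbbaccabaa"
Scanning for longest run:
  Position 1 ('b'): continues run of 'b', length=2
  Position 2 ('a'): new char, reset run to 1
  Position 3 ('a'): continues run of 'a', length=2
  Position 4 ('c'): new char, reset run to 1
  Position 5 ('b'): new char, reset run to 1
  Position 6 ('b'): continues run of 'b', length=2
  Position 7 ('a'): new char, reset run to 1
  Position 8 ('c'): new char, reset run to 1
  Position 9 ('c'): continues run of 'c', length=2
  Position 10 ('a'): new char, reset run to 1
  Position 11 ('b'): new char, reset run to 1
  Position 12 ('a'): new char, reset run to 1
  Position 13 ('a'): continues run of 'a', length=2
Longest run: 'b' with length 2

2


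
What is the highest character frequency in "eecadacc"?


Input: eecadacc
Character counts:
  'a': 2
  'c': 3
  'd': 1
  'e': 2
Maximum frequency: 3

3


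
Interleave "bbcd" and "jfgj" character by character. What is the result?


Interleaving "bbcd" and "jfgj":
  Position 0: 'b' from first, 'j' from second => "bj"
  Position 1: 'b' from first, 'f' from second => "bf"
  Position 2: 'c' from first, 'g' from second => "cg"
  Position 3: 'd' from first, 'j' from second => "dj"
Result: bjbfcgdj

bjbfcgdj


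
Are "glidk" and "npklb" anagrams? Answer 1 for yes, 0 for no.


Strings: "glidk", "npklb"
Sorted first:  dgikl
Sorted second: bklnp
Differ at position 0: 'd' vs 'b' => not anagrams

0


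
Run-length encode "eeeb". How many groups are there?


Input: eeeb
Scanning for consecutive runs:
  Group 1: 'e' x 3 (positions 0-2)
  Group 2: 'b' x 1 (positions 3-3)
Total groups: 2

2


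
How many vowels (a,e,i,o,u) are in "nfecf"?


Input: nfecf
Checking each character:
  'n' at position 0: consonant
  'f' at position 1: consonant
  'e' at position 2: vowel (running total: 1)
  'c' at position 3: consonant
  'f' at position 4: consonant
Total vowels: 1

1


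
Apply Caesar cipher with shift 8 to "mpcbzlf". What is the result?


Caesar cipher: shift "mpcbzlf" by 8
  'm' (pos 12) + 8 = pos 20 = 'u'
  'p' (pos 15) + 8 = pos 23 = 'x'
  'c' (pos 2) + 8 = pos 10 = 'k'
  'b' (pos 1) + 8 = pos 9 = 'j'
  'z' (pos 25) + 8 = pos 7 = 'h'
  'l' (pos 11) + 8 = pos 19 = 't'
  'f' (pos 5) + 8 = pos 13 = 'n'
Result: uxkjhtn

uxkjhtn


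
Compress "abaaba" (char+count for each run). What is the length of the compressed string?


Input: abaaba
Runs:
  'a' x 1 => "a1"
  'b' x 1 => "b1"
  'a' x 2 => "a2"
  'b' x 1 => "b1"
  'a' x 1 => "a1"
Compressed: "a1b1a2b1a1"
Compressed length: 10

10


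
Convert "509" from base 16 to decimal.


Input: "509" in base 16
Positional expansion:
  Digit '5' (value 5) x 16^2 = 1280
  Digit '0' (value 0) x 16^1 = 0
  Digit '9' (value 9) x 16^0 = 9
Sum = 1289

1289


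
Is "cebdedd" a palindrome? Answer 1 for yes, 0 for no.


Input: cebdedd
Reversed: ddedbec
  Compare pos 0 ('c') with pos 6 ('d'): MISMATCH
  Compare pos 1 ('e') with pos 5 ('d'): MISMATCH
  Compare pos 2 ('b') with pos 4 ('e'): MISMATCH
Result: not a palindrome

0


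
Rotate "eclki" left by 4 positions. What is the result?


Input: "eclki", rotate left by 4
First 4 characters: "eclk"
Remaining characters: "i"
Concatenate remaining + first: "i" + "eclk" = "ieclk"

ieclk


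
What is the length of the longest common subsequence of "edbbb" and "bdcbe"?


LCS of "edbbb" and "bdcbe"
DP table:
           b    d    c    b    e
      0    0    0    0    0    0
  e   0    0    0    0    0    1
  d   0    0    1    1    1    1
  b   0    1    1    1    2    2
  b   0    1    1    1    2    2
  b   0    1    1    1    2    2
LCS length = dp[5][5] = 2

2


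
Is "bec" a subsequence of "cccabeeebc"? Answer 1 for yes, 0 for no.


Check if "bec" is a subsequence of "cccabeeebc"
Greedy scan:
  Position 0 ('c'): no match needed
  Position 1 ('c'): no match needed
  Position 2 ('c'): no match needed
  Position 3 ('a'): no match needed
  Position 4 ('b'): matches sub[0] = 'b'
  Position 5 ('e'): matches sub[1] = 'e'
  Position 6 ('e'): no match needed
  Position 7 ('e'): no match needed
  Position 8 ('b'): no match needed
  Position 9 ('c'): matches sub[2] = 'c'
All 3 characters matched => is a subsequence

1


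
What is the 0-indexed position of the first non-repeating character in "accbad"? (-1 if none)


Input: accbad
Character frequencies:
  'a': 2
  'b': 1
  'c': 2
  'd': 1
Scanning left to right for freq == 1:
  Position 0 ('a'): freq=2, skip
  Position 1 ('c'): freq=2, skip
  Position 2 ('c'): freq=2, skip
  Position 3 ('b'): unique! => answer = 3

3


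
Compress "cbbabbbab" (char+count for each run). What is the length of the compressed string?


Input: cbbabbbab
Runs:
  'c' x 1 => "c1"
  'b' x 2 => "b2"
  'a' x 1 => "a1"
  'b' x 3 => "b3"
  'a' x 1 => "a1"
  'b' x 1 => "b1"
Compressed: "c1b2a1b3a1b1"
Compressed length: 12

12


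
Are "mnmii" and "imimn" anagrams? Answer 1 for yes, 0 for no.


Strings: "mnmii", "imimn"
Sorted first:  iimmn
Sorted second: iimmn
Sorted forms match => anagrams

1


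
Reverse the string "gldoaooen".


Input: gldoaooen
Reading characters right to left:
  Position 8: 'n'
  Position 7: 'e'
  Position 6: 'o'
  Position 5: 'o'
  Position 4: 'a'
  Position 3: 'o'
  Position 2: 'd'
  Position 1: 'l'
  Position 0: 'g'
Reversed: neooaodlg

neooaodlg


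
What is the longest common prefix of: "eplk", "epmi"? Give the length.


Words: eplk, epmi
  Position 0: all 'e' => match
  Position 1: all 'p' => match
  Position 2: ('l', 'm') => mismatch, stop
LCP = "ep" (length 2)

2


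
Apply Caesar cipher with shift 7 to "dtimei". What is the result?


Caesar cipher: shift "dtimei" by 7
  'd' (pos 3) + 7 = pos 10 = 'k'
  't' (pos 19) + 7 = pos 0 = 'a'
  'i' (pos 8) + 7 = pos 15 = 'p'
  'm' (pos 12) + 7 = pos 19 = 't'
  'e' (pos 4) + 7 = pos 11 = 'l'
  'i' (pos 8) + 7 = pos 15 = 'p'
Result: kaptlp

kaptlp


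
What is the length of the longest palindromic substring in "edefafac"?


Input: "edefafac"
Checking substrings for palindromes:
  [0:3] "ede" (len 3) => palindrome
  [3:6] "faf" (len 3) => palindrome
  [4:7] "afa" (len 3) => palindrome
Longest palindromic substring: "ede" with length 3

3


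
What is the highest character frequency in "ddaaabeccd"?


Input: ddaaabeccd
Character counts:
  'a': 3
  'b': 1
  'c': 2
  'd': 3
  'e': 1
Maximum frequency: 3

3


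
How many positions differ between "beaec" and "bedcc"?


Comparing "beaec" and "bedcc" position by position:
  Position 0: 'b' vs 'b' => same
  Position 1: 'e' vs 'e' => same
  Position 2: 'a' vs 'd' => DIFFER
  Position 3: 'e' vs 'c' => DIFFER
  Position 4: 'c' vs 'c' => same
Positions that differ: 2

2


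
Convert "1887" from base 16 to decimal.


Input: "1887" in base 16
Positional expansion:
  Digit '1' (value 1) x 16^3 = 4096
  Digit '8' (value 8) x 16^2 = 2048
  Digit '8' (value 8) x 16^1 = 128
  Digit '7' (value 7) x 16^0 = 7
Sum = 6279

6279


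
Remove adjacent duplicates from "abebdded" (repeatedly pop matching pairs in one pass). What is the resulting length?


Input: abebdded
Stack-based adjacent duplicate removal:
  Read 'a': push. Stack: a
  Read 'b': push. Stack: ab
  Read 'e': push. Stack: abe
  Read 'b': push. Stack: abeb
  Read 'd': push. Stack: abebd
  Read 'd': matches stack top 'd' => pop. Stack: abeb
  Read 'e': push. Stack: abebe
  Read 'd': push. Stack: abebed
Final stack: "abebed" (length 6)

6


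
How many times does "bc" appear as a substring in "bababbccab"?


Searching for "bc" in "bababbccab"
Scanning each position:
  Position 0: "ba" => no
  Position 1: "ab" => no
  Position 2: "ba" => no
  Position 3: "ab" => no
  Position 4: "bb" => no
  Position 5: "bc" => MATCH
  Position 6: "cc" => no
  Position 7: "ca" => no
  Position 8: "ab" => no
Total occurrences: 1

1


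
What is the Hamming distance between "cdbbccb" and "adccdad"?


Comparing "cdbbccb" and "adccdad" position by position:
  Position 0: 'c' vs 'a' => differ
  Position 1: 'd' vs 'd' => same
  Position 2: 'b' vs 'c' => differ
  Position 3: 'b' vs 'c' => differ
  Position 4: 'c' vs 'd' => differ
  Position 5: 'c' vs 'a' => differ
  Position 6: 'b' vs 'd' => differ
Total differences (Hamming distance): 6

6


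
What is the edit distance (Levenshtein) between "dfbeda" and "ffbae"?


Computing edit distance: "dfbeda" -> "ffbae"
DP table:
           f    f    b    a    e
      0    1    2    3    4    5
  d   1    1    2    3    4    5
  f   2    1    1    2    3    4
  b   3    2    2    1    2    3
  e   4    3    3    2    2    2
  d   5    4    4    3    3    3
  a   6    5    5    4    3    4
Edit distance = dp[6][5] = 4

4


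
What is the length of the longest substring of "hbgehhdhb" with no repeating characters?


Input: "hbgehhdhb"
Sliding window (track last position of each char):
  Position 0 ('h'): window [0,0] length 1 -- new best
  Position 1 ('b'): window [0,1] length 2 -- new best
  Position 2 ('g'): window [0,2] length 3 -- new best
  Position 3 ('e'): window [0,3] length 4 -- new best
  Position 4 ('h'): repeat (last at 0), move window start to 1
  Position 4 ('h'): window [1,4] length 4
  Position 5 ('h'): repeat (last at 4), move window start to 5
  Position 5 ('h'): window [5,5] length 1
  Position 6 ('d'): window [5,6] length 2
  Position 7 ('h'): repeat (last at 5), move window start to 6
  Position 7 ('h'): window [6,7] length 2
  Position 8 ('b'): window [6,8] length 3
Longest substring with no repeats: "hbge" with length 4

4


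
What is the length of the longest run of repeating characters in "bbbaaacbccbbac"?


Input: "bbbaaacbccbbac"
Scanning for longest run:
  Position 1 ('b'): continues run of 'b', length=2
  Position 2 ('b'): continues run of 'b', length=3
  Position 3 ('a'): new char, reset run to 1
  Position 4 ('a'): continues run of 'a', length=2
  Position 5 ('a'): continues run of 'a', length=3
  Position 6 ('c'): new char, reset run to 1
  Position 7 ('b'): new char, reset run to 1
  Position 8 ('c'): new char, reset run to 1
  Position 9 ('c'): continues run of 'c', length=2
  Position 10 ('b'): new char, reset run to 1
  Position 11 ('b'): continues run of 'b', length=2
  Position 12 ('a'): new char, reset run to 1
  Position 13 ('c'): new char, reset run to 1
Longest run: 'b' with length 3

3


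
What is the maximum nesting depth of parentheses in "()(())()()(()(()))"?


Input: "()(())()()(()(()))"
Tracking depth:
  Position 0 '(': depth becomes 1
  Position 1 ')': depth becomes 0
  Position 2 '(': depth becomes 1
  Position 3 '(': depth becomes 2
  Position 4 ')': depth becomes 1
  Position 5 ')': depth becomes 0
  Position 6 '(': depth becomes 1
  Position 7 ')': depth becomes 0
  Position 8 '(': depth becomes 1
  Position 9 ')': depth becomes 0
  Position 10 '(': depth becomes 1
  Position 11 '(': depth becomes 2
  Position 12 ')': depth becomes 1
  Position 13 '(': depth becomes 2
  Position 14 '(': depth becomes 3
  Position 15 ')': depth becomes 2
  Position 16 ')': depth becomes 1
  Position 17 ')': depth becomes 0
Maximum depth reached: 3

3


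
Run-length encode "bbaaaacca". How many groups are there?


Input: bbaaaacca
Scanning for consecutive runs:
  Group 1: 'b' x 2 (positions 0-1)
  Group 2: 'a' x 4 (positions 2-5)
  Group 3: 'c' x 2 (positions 6-7)
  Group 4: 'a' x 1 (positions 8-8)
Total groups: 4

4


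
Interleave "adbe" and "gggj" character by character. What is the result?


Interleaving "adbe" and "gggj":
  Position 0: 'a' from first, 'g' from second => "ag"
  Position 1: 'd' from first, 'g' from second => "dg"
  Position 2: 'b' from first, 'g' from second => "bg"
  Position 3: 'e' from first, 'j' from second => "ej"
Result: agdgbgej

agdgbgej


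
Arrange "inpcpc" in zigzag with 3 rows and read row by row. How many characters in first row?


Zigzag "inpcpc" into 3 rows:
Placing characters:
  'i' => row 0
  'n' => row 1
  'p' => row 2
  'c' => row 1
  'p' => row 0
  'c' => row 1
Rows:
  Row 0: "ip"
  Row 1: "ncc"
  Row 2: "p"
First row length: 2

2


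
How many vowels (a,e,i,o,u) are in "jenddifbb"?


Input: jenddifbb
Checking each character:
  'j' at position 0: consonant
  'e' at position 1: vowel (running total: 1)
  'n' at position 2: consonant
  'd' at position 3: consonant
  'd' at position 4: consonant
  'i' at position 5: vowel (running total: 2)
  'f' at position 6: consonant
  'b' at position 7: consonant
  'b' at position 8: consonant
Total vowels: 2

2


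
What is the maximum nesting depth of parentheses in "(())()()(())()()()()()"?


Input: "(())()()(())()()()()()"
Tracking depth:
  Position 0 '(': depth becomes 1
  Position 1 '(': depth becomes 2
  Position 2 ')': depth becomes 1
  Position 3 ')': depth becomes 0
  Position 4 '(': depth becomes 1
  Position 5 ')': depth becomes 0
  Position 6 '(': depth becomes 1
  Position 7 ')': depth becomes 0
  Position 8 '(': depth becomes 1
  Position 9 '(': depth becomes 2
  Position 10 ')': depth becomes 1
  Position 11 ')': depth becomes 0
  Position 12 '(': depth becomes 1
  Position 13 ')': depth becomes 0
  Position 14 '(': depth becomes 1
  Position 15 ')': depth becomes 0
  Position 16 '(': depth becomes 1
  Position 17 ')': depth becomes 0
  Position 18 '(': depth becomes 1
  Position 19 ')': depth becomes 0
  Position 20 '(': depth becomes 1
  Position 21 ')': depth becomes 0
Maximum depth reached: 2

2


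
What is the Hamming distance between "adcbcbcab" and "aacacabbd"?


Comparing "adcbcbcab" and "aacacabbd" position by position:
  Position 0: 'a' vs 'a' => same
  Position 1: 'd' vs 'a' => differ
  Position 2: 'c' vs 'c' => same
  Position 3: 'b' vs 'a' => differ
  Position 4: 'c' vs 'c' => same
  Position 5: 'b' vs 'a' => differ
  Position 6: 'c' vs 'b' => differ
  Position 7: 'a' vs 'b' => differ
  Position 8: 'b' vs 'd' => differ
Total differences (Hamming distance): 6

6


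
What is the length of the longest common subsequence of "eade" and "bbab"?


LCS of "eade" and "bbab"
DP table:
           b    b    a    b
      0    0    0    0    0
  e   0    0    0    0    0
  a   0    0    0    1    1
  d   0    0    0    1    1
  e   0    0    0    1    1
LCS length = dp[4][4] = 1

1


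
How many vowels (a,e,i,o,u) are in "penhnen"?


Input: penhnen
Checking each character:
  'p' at position 0: consonant
  'e' at position 1: vowel (running total: 1)
  'n' at position 2: consonant
  'h' at position 3: consonant
  'n' at position 4: consonant
  'e' at position 5: vowel (running total: 2)
  'n' at position 6: consonant
Total vowels: 2

2


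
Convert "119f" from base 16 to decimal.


Input: "119f" in base 16
Positional expansion:
  Digit '1' (value 1) x 16^3 = 4096
  Digit '1' (value 1) x 16^2 = 256
  Digit '9' (value 9) x 16^1 = 144
  Digit 'f' (value 15) x 16^0 = 15
Sum = 4511

4511


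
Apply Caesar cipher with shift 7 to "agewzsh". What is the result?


Caesar cipher: shift "agewzsh" by 7
  'a' (pos 0) + 7 = pos 7 = 'h'
  'g' (pos 6) + 7 = pos 13 = 'n'
  'e' (pos 4) + 7 = pos 11 = 'l'
  'w' (pos 22) + 7 = pos 3 = 'd'
  'z' (pos 25) + 7 = pos 6 = 'g'
  's' (pos 18) + 7 = pos 25 = 'z'
  'h' (pos 7) + 7 = pos 14 = 'o'
Result: hnldgzo

hnldgzo


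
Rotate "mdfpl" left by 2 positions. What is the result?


Input: "mdfpl", rotate left by 2
First 2 characters: "md"
Remaining characters: "fpl"
Concatenate remaining + first: "fpl" + "md" = "fplmd"

fplmd


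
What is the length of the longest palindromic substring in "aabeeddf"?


Input: "aabeeddf"
Checking substrings for palindromes:
  [0:2] "aa" (len 2) => palindrome
  [3:5] "ee" (len 2) => palindrome
  [5:7] "dd" (len 2) => palindrome
Longest palindromic substring: "aa" with length 2

2


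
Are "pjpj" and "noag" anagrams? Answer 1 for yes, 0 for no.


Strings: "pjpj", "noag"
Sorted first:  jjpp
Sorted second: agno
Differ at position 0: 'j' vs 'a' => not anagrams

0


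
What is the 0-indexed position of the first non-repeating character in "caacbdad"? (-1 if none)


Input: caacbdad
Character frequencies:
  'a': 3
  'b': 1
  'c': 2
  'd': 2
Scanning left to right for freq == 1:
  Position 0 ('c'): freq=2, skip
  Position 1 ('a'): freq=3, skip
  Position 2 ('a'): freq=3, skip
  Position 3 ('c'): freq=2, skip
  Position 4 ('b'): unique! => answer = 4

4


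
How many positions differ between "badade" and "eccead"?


Comparing "badade" and "eccead" position by position:
  Position 0: 'b' vs 'e' => DIFFER
  Position 1: 'a' vs 'c' => DIFFER
  Position 2: 'd' vs 'c' => DIFFER
  Position 3: 'a' vs 'e' => DIFFER
  Position 4: 'd' vs 'a' => DIFFER
  Position 5: 'e' vs 'd' => DIFFER
Positions that differ: 6

6


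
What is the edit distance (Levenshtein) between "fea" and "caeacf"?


Computing edit distance: "fea" -> "caeacf"
DP table:
           c    a    e    a    c    f
      0    1    2    3    4    5    6
  f   1    1    2    3    4    5    5
  e   2    2    2    2    3    4    5
  a   3    3    2    3    2    3    4
Edit distance = dp[3][6] = 4

4


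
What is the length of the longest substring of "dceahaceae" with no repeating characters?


Input: "dceahaceae"
Sliding window (track last position of each char):
  Position 0 ('d'): window [0,0] length 1 -- new best
  Position 1 ('c'): window [0,1] length 2 -- new best
  Position 2 ('e'): window [0,2] length 3 -- new best
  Position 3 ('a'): window [0,3] length 4 -- new best
  Position 4 ('h'): window [0,4] length 5 -- new best
  Position 5 ('a'): repeat (last at 3), move window start to 4
  Position 5 ('a'): window [4,5] length 2
  Position 6 ('c'): window [4,6] length 3
  Position 7 ('e'): window [4,7] length 4
  Position 8 ('a'): repeat (last at 5), move window start to 6
  Position 8 ('a'): window [6,8] length 3
  Position 9 ('e'): repeat (last at 7), move window start to 8
  Position 9 ('e'): window [8,9] length 2
Longest substring with no repeats: "dceah" with length 5

5


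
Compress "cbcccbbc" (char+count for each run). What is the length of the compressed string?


Input: cbcccbbc
Runs:
  'c' x 1 => "c1"
  'b' x 1 => "b1"
  'c' x 3 => "c3"
  'b' x 2 => "b2"
  'c' x 1 => "c1"
Compressed: "c1b1c3b2c1"
Compressed length: 10

10


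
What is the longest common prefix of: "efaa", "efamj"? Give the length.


Words: efaa, efamj
  Position 0: all 'e' => match
  Position 1: all 'f' => match
  Position 2: all 'a' => match
  Position 3: ('a', 'm') => mismatch, stop
LCP = "efa" (length 3)

3


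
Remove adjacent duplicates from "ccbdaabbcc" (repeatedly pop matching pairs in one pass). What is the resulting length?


Input: ccbdaabbcc
Stack-based adjacent duplicate removal:
  Read 'c': push. Stack: c
  Read 'c': matches stack top 'c' => pop. Stack: (empty)
  Read 'b': push. Stack: b
  Read 'd': push. Stack: bd
  Read 'a': push. Stack: bda
  Read 'a': matches stack top 'a' => pop. Stack: bd
  Read 'b': push. Stack: bdb
  Read 'b': matches stack top 'b' => pop. Stack: bd
  Read 'c': push. Stack: bdc
  Read 'c': matches stack top 'c' => pop. Stack: bd
Final stack: "bd" (length 2)

2


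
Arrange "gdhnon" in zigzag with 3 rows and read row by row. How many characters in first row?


Zigzag "gdhnon" into 3 rows:
Placing characters:
  'g' => row 0
  'd' => row 1
  'h' => row 2
  'n' => row 1
  'o' => row 0
  'n' => row 1
Rows:
  Row 0: "go"
  Row 1: "dnn"
  Row 2: "h"
First row length: 2

2


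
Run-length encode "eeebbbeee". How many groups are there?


Input: eeebbbeee
Scanning for consecutive runs:
  Group 1: 'e' x 3 (positions 0-2)
  Group 2: 'b' x 3 (positions 3-5)
  Group 3: 'e' x 3 (positions 6-8)
Total groups: 3

3


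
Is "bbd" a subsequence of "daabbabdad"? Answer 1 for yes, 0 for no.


Check if "bbd" is a subsequence of "daabbabdad"
Greedy scan:
  Position 0 ('d'): no match needed
  Position 1 ('a'): no match needed
  Position 2 ('a'): no match needed
  Position 3 ('b'): matches sub[0] = 'b'
  Position 4 ('b'): matches sub[1] = 'b'
  Position 5 ('a'): no match needed
  Position 6 ('b'): no match needed
  Position 7 ('d'): matches sub[2] = 'd'
  Position 8 ('a'): no match needed
  Position 9 ('d'): no match needed
All 3 characters matched => is a subsequence

1


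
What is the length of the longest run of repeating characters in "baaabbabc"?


Input: "baaabbabc"
Scanning for longest run:
  Position 1 ('a'): new char, reset run to 1
  Position 2 ('a'): continues run of 'a', length=2
  Position 3 ('a'): continues run of 'a', length=3
  Position 4 ('b'): new char, reset run to 1
  Position 5 ('b'): continues run of 'b', length=2
  Position 6 ('a'): new char, reset run to 1
  Position 7 ('b'): new char, reset run to 1
  Position 8 ('c'): new char, reset run to 1
Longest run: 'a' with length 3

3


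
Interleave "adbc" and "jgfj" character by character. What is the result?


Interleaving "adbc" and "jgfj":
  Position 0: 'a' from first, 'j' from second => "aj"
  Position 1: 'd' from first, 'g' from second => "dg"
  Position 2: 'b' from first, 'f' from second => "bf"
  Position 3: 'c' from first, 'j' from second => "cj"
Result: ajdgbfcj

ajdgbfcj


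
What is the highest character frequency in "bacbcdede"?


Input: bacbcdede
Character counts:
  'a': 1
  'b': 2
  'c': 2
  'd': 2
  'e': 2
Maximum frequency: 2

2


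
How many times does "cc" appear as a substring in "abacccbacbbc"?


Searching for "cc" in "abacccbacbbc"
Scanning each position:
  Position 0: "ab" => no
  Position 1: "ba" => no
  Position 2: "ac" => no
  Position 3: "cc" => MATCH
  Position 4: "cc" => MATCH
  Position 5: "cb" => no
  Position 6: "ba" => no
  Position 7: "ac" => no
  Position 8: "cb" => no
  Position 9: "bb" => no
  Position 10: "bc" => no
Total occurrences: 2

2


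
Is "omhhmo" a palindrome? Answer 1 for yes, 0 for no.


Input: omhhmo
Reversed: omhhmo
  Compare pos 0 ('o') with pos 5 ('o'): match
  Compare pos 1 ('m') with pos 4 ('m'): match
  Compare pos 2 ('h') with pos 3 ('h'): match
Result: palindrome

1


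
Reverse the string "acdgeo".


Input: acdgeo
Reading characters right to left:
  Position 5: 'o'
  Position 4: 'e'
  Position 3: 'g'
  Position 2: 'd'
  Position 1: 'c'
  Position 0: 'a'
Reversed: oegdca

oegdca


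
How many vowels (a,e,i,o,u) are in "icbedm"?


Input: icbedm
Checking each character:
  'i' at position 0: vowel (running total: 1)
  'c' at position 1: consonant
  'b' at position 2: consonant
  'e' at position 3: vowel (running total: 2)
  'd' at position 4: consonant
  'm' at position 5: consonant
Total vowels: 2

2


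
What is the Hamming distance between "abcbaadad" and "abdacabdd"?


Comparing "abcbaadad" and "abdacabdd" position by position:
  Position 0: 'a' vs 'a' => same
  Position 1: 'b' vs 'b' => same
  Position 2: 'c' vs 'd' => differ
  Position 3: 'b' vs 'a' => differ
  Position 4: 'a' vs 'c' => differ
  Position 5: 'a' vs 'a' => same
  Position 6: 'd' vs 'b' => differ
  Position 7: 'a' vs 'd' => differ
  Position 8: 'd' vs 'd' => same
Total differences (Hamming distance): 5

5


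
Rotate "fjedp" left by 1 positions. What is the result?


Input: "fjedp", rotate left by 1
First 1 characters: "f"
Remaining characters: "jedp"
Concatenate remaining + first: "jedp" + "f" = "jedpf"

jedpf


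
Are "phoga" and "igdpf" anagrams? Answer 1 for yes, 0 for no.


Strings: "phoga", "igdpf"
Sorted first:  aghop
Sorted second: dfgip
Differ at position 0: 'a' vs 'd' => not anagrams

0


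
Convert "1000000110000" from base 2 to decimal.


Input: "1000000110000" in base 2
Positional expansion:
  Digit '1' (value 1) x 2^12 = 4096
  Digit '0' (value 0) x 2^11 = 0
  Digit '0' (value 0) x 2^10 = 0
  Digit '0' (value 0) x 2^9 = 0
  Digit '0' (value 0) x 2^8 = 0
  Digit '0' (value 0) x 2^7 = 0
  Digit '0' (value 0) x 2^6 = 0
  Digit '1' (value 1) x 2^5 = 32
  Digit '1' (value 1) x 2^4 = 16
  Digit '0' (value 0) x 2^3 = 0
  Digit '0' (value 0) x 2^2 = 0
  Digit '0' (value 0) x 2^1 = 0
  Digit '0' (value 0) x 2^0 = 0
Sum = 4144

4144


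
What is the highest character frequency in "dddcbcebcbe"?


Input: dddcbcebcbe
Character counts:
  'b': 3
  'c': 3
  'd': 3
  'e': 2
Maximum frequency: 3

3


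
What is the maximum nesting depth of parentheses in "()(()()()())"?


Input: "()(()()()())"
Tracking depth:
  Position 0 '(': depth becomes 1
  Position 1 ')': depth becomes 0
  Position 2 '(': depth becomes 1
  Position 3 '(': depth becomes 2
  Position 4 ')': depth becomes 1
  Position 5 '(': depth becomes 2
  Position 6 ')': depth becomes 1
  Position 7 '(': depth becomes 2
  Position 8 ')': depth becomes 1
  Position 9 '(': depth becomes 2
  Position 10 ')': depth becomes 1
  Position 11 ')': depth becomes 0
Maximum depth reached: 2

2


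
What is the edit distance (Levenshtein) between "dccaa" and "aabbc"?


Computing edit distance: "dccaa" -> "aabbc"
DP table:
           a    a    b    b    c
      0    1    2    3    4    5
  d   1    1    2    3    4    5
  c   2    2    2    3    4    4
  c   3    3    3    3    4    4
  a   4    3    3    4    4    5
  a   5    4    3    4    5    5
Edit distance = dp[5][5] = 5

5


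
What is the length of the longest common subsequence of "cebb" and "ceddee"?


LCS of "cebb" and "ceddee"
DP table:
           c    e    d    d    e    e
      0    0    0    0    0    0    0
  c   0    1    1    1    1    1    1
  e   0    1    2    2    2    2    2
  b   0    1    2    2    2    2    2
  b   0    1    2    2    2    2    2
LCS length = dp[4][6] = 2

2


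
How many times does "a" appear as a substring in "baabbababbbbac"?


Searching for "a" in "baabbababbbbac"
Scanning each position:
  Position 0: "b" => no
  Position 1: "a" => MATCH
  Position 2: "a" => MATCH
  Position 3: "b" => no
  Position 4: "b" => no
  Position 5: "a" => MATCH
  Position 6: "b" => no
  Position 7: "a" => MATCH
  Position 8: "b" => no
  Position 9: "b" => no
  Position 10: "b" => no
  Position 11: "b" => no
  Position 12: "a" => MATCH
  Position 13: "c" => no
Total occurrences: 5

5


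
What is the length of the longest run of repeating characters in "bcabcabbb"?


Input: "bcabcabbb"
Scanning for longest run:
  Position 1 ('c'): new char, reset run to 1
  Position 2 ('a'): new char, reset run to 1
  Position 3 ('b'): new char, reset run to 1
  Position 4 ('c'): new char, reset run to 1
  Position 5 ('a'): new char, reset run to 1
  Position 6 ('b'): new char, reset run to 1
  Position 7 ('b'): continues run of 'b', length=2
  Position 8 ('b'): continues run of 'b', length=3
Longest run: 'b' with length 3

3


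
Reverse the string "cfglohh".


Input: cfglohh
Reading characters right to left:
  Position 6: 'h'
  Position 5: 'h'
  Position 4: 'o'
  Position 3: 'l'
  Position 2: 'g'
  Position 1: 'f'
  Position 0: 'c'
Reversed: hholgfc

hholgfc


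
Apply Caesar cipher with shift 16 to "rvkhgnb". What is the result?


Caesar cipher: shift "rvkhgnb" by 16
  'r' (pos 17) + 16 = pos 7 = 'h'
  'v' (pos 21) + 16 = pos 11 = 'l'
  'k' (pos 10) + 16 = pos 0 = 'a'
  'h' (pos 7) + 16 = pos 23 = 'x'
  'g' (pos 6) + 16 = pos 22 = 'w'
  'n' (pos 13) + 16 = pos 3 = 'd'
  'b' (pos 1) + 16 = pos 17 = 'r'
Result: hlaxwdr

hlaxwdr


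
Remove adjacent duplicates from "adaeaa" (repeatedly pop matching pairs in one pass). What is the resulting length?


Input: adaeaa
Stack-based adjacent duplicate removal:
  Read 'a': push. Stack: a
  Read 'd': push. Stack: ad
  Read 'a': push. Stack: ada
  Read 'e': push. Stack: adae
  Read 'a': push. Stack: adaea
  Read 'a': matches stack top 'a' => pop. Stack: adae
Final stack: "adae" (length 4)

4


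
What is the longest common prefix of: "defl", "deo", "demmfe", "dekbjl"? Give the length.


Words: defl, deo, demmfe, dekbjl
  Position 0: all 'd' => match
  Position 1: all 'e' => match
  Position 2: ('f', 'o', 'm', 'k') => mismatch, stop
LCP = "de" (length 2)

2


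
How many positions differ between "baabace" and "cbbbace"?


Comparing "baabace" and "cbbbace" position by position:
  Position 0: 'b' vs 'c' => DIFFER
  Position 1: 'a' vs 'b' => DIFFER
  Position 2: 'a' vs 'b' => DIFFER
  Position 3: 'b' vs 'b' => same
  Position 4: 'a' vs 'a' => same
  Position 5: 'c' vs 'c' => same
  Position 6: 'e' vs 'e' => same
Positions that differ: 3

3


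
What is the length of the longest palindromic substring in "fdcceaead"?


Input: "fdcceaead"
Checking substrings for palindromes:
  [4:7] "eae" (len 3) => palindrome
  [5:8] "aea" (len 3) => palindrome
  [2:4] "cc" (len 2) => palindrome
Longest palindromic substring: "eae" with length 3

3


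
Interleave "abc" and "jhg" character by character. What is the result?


Interleaving "abc" and "jhg":
  Position 0: 'a' from first, 'j' from second => "aj"
  Position 1: 'b' from first, 'h' from second => "bh"
  Position 2: 'c' from first, 'g' from second => "cg"
Result: ajbhcg

ajbhcg


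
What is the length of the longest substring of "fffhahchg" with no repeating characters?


Input: "fffhahchg"
Sliding window (track last position of each char):
  Position 0 ('f'): window [0,0] length 1 -- new best
  Position 1 ('f'): repeat (last at 0), move window start to 1
  Position 1 ('f'): window [1,1] length 1
  Position 2 ('f'): repeat (last at 1), move window start to 2
  Position 2 ('f'): window [2,2] length 1
  Position 3 ('h'): window [2,3] length 2 -- new best
  Position 4 ('a'): window [2,4] length 3 -- new best
  Position 5 ('h'): repeat (last at 3), move window start to 4
  Position 5 ('h'): window [4,5] length 2
  Position 6 ('c'): window [4,6] length 3
  Position 7 ('h'): repeat (last at 5), move window start to 6
  Position 7 ('h'): window [6,7] length 2
  Position 8 ('g'): window [6,8] length 3
Longest substring with no repeats: "fha" with length 3

3


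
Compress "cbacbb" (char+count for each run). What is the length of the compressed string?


Input: cbacbb
Runs:
  'c' x 1 => "c1"
  'b' x 1 => "b1"
  'a' x 1 => "a1"
  'c' x 1 => "c1"
  'b' x 2 => "b2"
Compressed: "c1b1a1c1b2"
Compressed length: 10

10


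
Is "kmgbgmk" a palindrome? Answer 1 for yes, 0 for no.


Input: kmgbgmk
Reversed: kmgbgmk
  Compare pos 0 ('k') with pos 6 ('k'): match
  Compare pos 1 ('m') with pos 5 ('m'): match
  Compare pos 2 ('g') with pos 4 ('g'): match
Result: palindrome

1


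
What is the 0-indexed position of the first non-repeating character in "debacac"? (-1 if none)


Input: debacac
Character frequencies:
  'a': 2
  'b': 1
  'c': 2
  'd': 1
  'e': 1
Scanning left to right for freq == 1:
  Position 0 ('d'): unique! => answer = 0

0


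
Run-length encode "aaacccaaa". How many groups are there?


Input: aaacccaaa
Scanning for consecutive runs:
  Group 1: 'a' x 3 (positions 0-2)
  Group 2: 'c' x 3 (positions 3-5)
  Group 3: 'a' x 3 (positions 6-8)
Total groups: 3

3
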